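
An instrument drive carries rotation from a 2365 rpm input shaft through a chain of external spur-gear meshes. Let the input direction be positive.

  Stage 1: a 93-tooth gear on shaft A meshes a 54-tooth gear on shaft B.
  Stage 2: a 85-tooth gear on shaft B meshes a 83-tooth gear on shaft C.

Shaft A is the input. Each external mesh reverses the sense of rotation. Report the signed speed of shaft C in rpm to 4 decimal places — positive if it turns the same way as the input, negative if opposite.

+4171.2015 rpm (same as input, |ω| = 4171.2015 rpm)

Stage 1 [93T→54T]: ω = 2365.0000×93/54 = 4073.0556 rpm, dir flips to −; running = −4073.0556
Stage 2 [85T→83T]: ω = 4073.0556×85/83 = 4171.2015 rpm, dir flips to +; running = +4171.2015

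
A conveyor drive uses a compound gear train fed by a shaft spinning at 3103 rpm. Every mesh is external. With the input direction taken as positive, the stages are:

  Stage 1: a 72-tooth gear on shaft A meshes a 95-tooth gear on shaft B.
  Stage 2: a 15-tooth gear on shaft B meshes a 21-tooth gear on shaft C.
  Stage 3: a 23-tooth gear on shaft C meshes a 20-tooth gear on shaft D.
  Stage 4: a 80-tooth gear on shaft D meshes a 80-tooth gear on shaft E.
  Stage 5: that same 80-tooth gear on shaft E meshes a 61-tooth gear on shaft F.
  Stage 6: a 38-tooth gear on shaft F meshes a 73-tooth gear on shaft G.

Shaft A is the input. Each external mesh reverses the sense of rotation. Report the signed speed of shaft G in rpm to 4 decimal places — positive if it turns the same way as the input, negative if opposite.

+1318.8074 rpm (same as input, |ω| = 1318.8074 rpm)

Stage 1 [72T→95T]: ω = 3103.0000×72/95 = 2351.7474 rpm, dir flips to −; running = −2351.7474
Stage 2 [15T→21T]: ω = 2351.7474×15/21 = 1679.8195 rpm, dir flips to +; running = +1679.8195
Stage 3 [23T→20T]: ω = 1679.8195×23/20 = 1931.7925 rpm, dir flips to −; running = −1931.7925
Stage 4 [80T→80T]: ω = 1931.7925×80/80 = 1931.7925 rpm, dir flips to +; running = +1931.7925
Stage 5 [80T→61T]: ω = 1931.7925×80/61 = 2533.4983 rpm, dir flips to −; running = −2533.4983
Stage 6 [38T→73T]: ω = 2533.4983×38/73 = 1318.8074 rpm, dir flips to +; running = +1318.8074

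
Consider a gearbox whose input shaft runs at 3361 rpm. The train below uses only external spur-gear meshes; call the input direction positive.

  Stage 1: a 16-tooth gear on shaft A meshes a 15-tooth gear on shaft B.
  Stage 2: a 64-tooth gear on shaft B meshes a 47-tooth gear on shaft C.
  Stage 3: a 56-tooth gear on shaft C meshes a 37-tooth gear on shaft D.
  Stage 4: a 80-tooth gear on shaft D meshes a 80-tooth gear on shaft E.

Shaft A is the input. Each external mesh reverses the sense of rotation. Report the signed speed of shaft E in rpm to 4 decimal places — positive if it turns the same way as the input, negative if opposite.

Stage 1 [16T→15T]: ω = 3361.0000×16/15 = 3585.0667 rpm, dir flips to −; running = −3585.0667
Stage 2 [64T→47T]: ω = 3585.0667×64/47 = 4881.7929 rpm, dir flips to +; running = +4881.7929
Stage 3 [56T→37T]: ω = 4881.7929×56/37 = 7388.6595 rpm, dir flips to −; running = −7388.6595
Stage 4 [80T→80T]: ω = 7388.6595×80/80 = 7388.6595 rpm, dir flips to +; running = +7388.6595

+7388.6595 rpm (same as input, |ω| = 7388.6595 rpm)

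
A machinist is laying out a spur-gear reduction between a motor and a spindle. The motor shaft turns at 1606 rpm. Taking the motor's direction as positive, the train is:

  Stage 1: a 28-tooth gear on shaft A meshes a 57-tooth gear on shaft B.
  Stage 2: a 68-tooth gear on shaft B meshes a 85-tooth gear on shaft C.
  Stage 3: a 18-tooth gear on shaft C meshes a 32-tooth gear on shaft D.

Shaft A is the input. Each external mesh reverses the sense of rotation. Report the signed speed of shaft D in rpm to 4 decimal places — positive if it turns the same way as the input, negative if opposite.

-355.0105 rpm (opposite to input, |ω| = 355.0105 rpm)

Stage 1 [28T→57T]: ω = 1606.0000×28/57 = 788.9123 rpm, dir flips to −; running = −788.9123
Stage 2 [68T→85T]: ω = 788.9123×68/85 = 631.1298 rpm, dir flips to +; running = +631.1298
Stage 3 [18T→32T]: ω = 631.1298×18/32 = 355.0105 rpm, dir flips to −; running = −355.0105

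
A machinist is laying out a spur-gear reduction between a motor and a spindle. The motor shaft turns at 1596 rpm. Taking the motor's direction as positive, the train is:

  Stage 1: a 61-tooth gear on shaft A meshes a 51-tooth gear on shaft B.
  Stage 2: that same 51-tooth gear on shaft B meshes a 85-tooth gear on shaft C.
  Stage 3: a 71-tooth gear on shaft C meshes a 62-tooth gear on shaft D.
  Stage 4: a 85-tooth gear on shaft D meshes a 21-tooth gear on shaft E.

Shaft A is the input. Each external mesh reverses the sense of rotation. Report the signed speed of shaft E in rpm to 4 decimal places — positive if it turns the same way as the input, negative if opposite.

+5308.9677 rpm (same as input, |ω| = 5308.9677 rpm)

Stage 1 [61T→51T]: ω = 1596.0000×61/51 = 1908.9412 rpm, dir flips to −; running = −1908.9412
Stage 2 [51T→85T]: ω = 1908.9412×51/85 = 1145.3647 rpm, dir flips to +; running = +1145.3647
Stage 3 [71T→62T]: ω = 1145.3647×71/62 = 1311.6273 rpm, dir flips to −; running = −1311.6273
Stage 4 [85T→21T]: ω = 1311.6273×85/21 = 5308.9677 rpm, dir flips to +; running = +5308.9677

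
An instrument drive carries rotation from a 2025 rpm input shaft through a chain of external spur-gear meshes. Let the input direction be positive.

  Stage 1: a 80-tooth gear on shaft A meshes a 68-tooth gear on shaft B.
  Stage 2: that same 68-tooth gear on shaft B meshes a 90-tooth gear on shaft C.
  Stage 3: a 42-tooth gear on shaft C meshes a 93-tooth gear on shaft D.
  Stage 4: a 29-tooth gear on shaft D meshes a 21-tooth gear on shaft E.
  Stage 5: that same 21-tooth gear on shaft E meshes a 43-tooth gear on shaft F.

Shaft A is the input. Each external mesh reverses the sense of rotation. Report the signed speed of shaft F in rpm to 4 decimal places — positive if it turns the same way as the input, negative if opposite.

Stage 1 [80T→68T]: ω = 2025.0000×80/68 = 2382.3529 rpm, dir flips to −; running = −2382.3529
Stage 2 [68T→90T]: ω = 2382.3529×68/90 = 1800.0000 rpm, dir flips to +; running = +1800.0000
Stage 3 [42T→93T]: ω = 1800.0000×42/93 = 812.9032 rpm, dir flips to −; running = −812.9032
Stage 4 [29T→21T]: ω = 812.9032×29/21 = 1122.5806 rpm, dir flips to +; running = +1122.5806
Stage 5 [21T→43T]: ω = 1122.5806×21/43 = 548.2371 rpm, dir flips to −; running = −548.2371

-548.2371 rpm (opposite to input, |ω| = 548.2371 rpm)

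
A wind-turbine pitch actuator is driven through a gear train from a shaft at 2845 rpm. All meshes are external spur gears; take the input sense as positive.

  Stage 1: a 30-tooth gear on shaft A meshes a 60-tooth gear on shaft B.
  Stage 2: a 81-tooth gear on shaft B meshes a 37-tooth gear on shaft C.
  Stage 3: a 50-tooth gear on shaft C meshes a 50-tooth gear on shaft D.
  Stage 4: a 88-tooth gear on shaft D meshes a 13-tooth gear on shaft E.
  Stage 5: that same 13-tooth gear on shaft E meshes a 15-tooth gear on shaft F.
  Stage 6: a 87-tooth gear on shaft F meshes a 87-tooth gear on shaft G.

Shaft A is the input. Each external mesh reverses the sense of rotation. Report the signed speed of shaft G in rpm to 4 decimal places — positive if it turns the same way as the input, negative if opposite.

Stage 1 [30T→60T]: ω = 2845.0000×30/60 = 1422.5000 rpm, dir flips to −; running = −1422.5000
Stage 2 [81T→37T]: ω = 1422.5000×81/37 = 3114.1216 rpm, dir flips to +; running = +3114.1216
Stage 3 [50T→50T]: ω = 3114.1216×50/50 = 3114.1216 rpm, dir flips to −; running = −3114.1216
Stage 4 [88T→13T]: ω = 3114.1216×88/13 = 21080.2079 rpm, dir flips to +; running = +21080.2079
Stage 5 [13T→15T]: ω = 21080.2079×13/15 = 18269.5135 rpm, dir flips to −; running = −18269.5135
Stage 6 [87T→87T]: ω = 18269.5135×87/87 = 18269.5135 rpm, dir flips to +; running = +18269.5135

+18269.5135 rpm (same as input, |ω| = 18269.5135 rpm)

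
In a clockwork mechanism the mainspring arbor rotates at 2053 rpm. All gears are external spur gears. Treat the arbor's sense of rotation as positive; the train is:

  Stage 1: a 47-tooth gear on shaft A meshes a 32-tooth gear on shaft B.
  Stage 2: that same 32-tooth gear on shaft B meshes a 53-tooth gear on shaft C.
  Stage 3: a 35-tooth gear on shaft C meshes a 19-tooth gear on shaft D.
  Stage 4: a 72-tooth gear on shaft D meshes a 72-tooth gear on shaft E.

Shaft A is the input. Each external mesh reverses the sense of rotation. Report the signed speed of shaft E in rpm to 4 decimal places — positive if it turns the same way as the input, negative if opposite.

+3353.7090 rpm (same as input, |ω| = 3353.7090 rpm)

Stage 1 [47T→32T]: ω = 2053.0000×47/32 = 3015.3438 rpm, dir flips to −; running = −3015.3438
Stage 2 [32T→53T]: ω = 3015.3438×32/53 = 1820.5849 rpm, dir flips to +; running = +1820.5849
Stage 3 [35T→19T]: ω = 1820.5849×35/19 = 3353.7090 rpm, dir flips to −; running = −3353.7090
Stage 4 [72T→72T]: ω = 3353.7090×72/72 = 3353.7090 rpm, dir flips to +; running = +3353.7090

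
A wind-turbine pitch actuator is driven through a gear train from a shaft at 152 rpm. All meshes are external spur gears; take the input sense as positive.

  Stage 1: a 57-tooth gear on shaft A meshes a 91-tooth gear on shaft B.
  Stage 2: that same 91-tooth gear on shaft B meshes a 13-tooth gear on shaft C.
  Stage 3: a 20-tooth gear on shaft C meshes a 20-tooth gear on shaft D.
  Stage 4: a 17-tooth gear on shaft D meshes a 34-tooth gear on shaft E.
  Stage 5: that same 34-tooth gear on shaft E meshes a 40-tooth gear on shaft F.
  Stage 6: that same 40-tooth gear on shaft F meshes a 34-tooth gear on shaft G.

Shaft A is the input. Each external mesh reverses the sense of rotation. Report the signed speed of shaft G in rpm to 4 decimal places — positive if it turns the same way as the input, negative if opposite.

+333.2308 rpm (same as input, |ω| = 333.2308 rpm)

Stage 1 [57T→91T]: ω = 152.0000×57/91 = 95.2088 rpm, dir flips to −; running = −95.2088
Stage 2 [91T→13T]: ω = 95.2088×91/13 = 666.4615 rpm, dir flips to +; running = +666.4615
Stage 3 [20T→20T]: ω = 666.4615×20/20 = 666.4615 rpm, dir flips to −; running = −666.4615
Stage 4 [17T→34T]: ω = 666.4615×17/34 = 333.2308 rpm, dir flips to +; running = +333.2308
Stage 5 [34T→40T]: ω = 333.2308×34/40 = 283.2462 rpm, dir flips to −; running = −283.2462
Stage 6 [40T→34T]: ω = 283.2462×40/34 = 333.2308 rpm, dir flips to +; running = +333.2308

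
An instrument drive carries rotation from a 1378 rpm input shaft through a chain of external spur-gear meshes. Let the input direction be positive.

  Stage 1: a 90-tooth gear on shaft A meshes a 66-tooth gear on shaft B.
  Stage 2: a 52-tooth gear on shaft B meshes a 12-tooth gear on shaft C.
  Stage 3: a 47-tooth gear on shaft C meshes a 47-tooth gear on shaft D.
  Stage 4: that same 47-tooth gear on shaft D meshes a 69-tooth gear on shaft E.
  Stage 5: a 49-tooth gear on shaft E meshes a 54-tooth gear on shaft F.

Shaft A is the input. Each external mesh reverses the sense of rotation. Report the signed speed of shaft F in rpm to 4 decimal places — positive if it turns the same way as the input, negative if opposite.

-5032.9310 rpm (opposite to input, |ω| = 5032.9310 rpm)

Stage 1 [90T→66T]: ω = 1378.0000×90/66 = 1879.0909 rpm, dir flips to −; running = −1879.0909
Stage 2 [52T→12T]: ω = 1879.0909×52/12 = 8142.7273 rpm, dir flips to +; running = +8142.7273
Stage 3 [47T→47T]: ω = 8142.7273×47/47 = 8142.7273 rpm, dir flips to −; running = −8142.7273
Stage 4 [47T→69T]: ω = 8142.7273×47/69 = 5546.4954 rpm, dir flips to +; running = +5546.4954
Stage 5 [49T→54T]: ω = 5546.4954×49/54 = 5032.9310 rpm, dir flips to −; running = −5032.9310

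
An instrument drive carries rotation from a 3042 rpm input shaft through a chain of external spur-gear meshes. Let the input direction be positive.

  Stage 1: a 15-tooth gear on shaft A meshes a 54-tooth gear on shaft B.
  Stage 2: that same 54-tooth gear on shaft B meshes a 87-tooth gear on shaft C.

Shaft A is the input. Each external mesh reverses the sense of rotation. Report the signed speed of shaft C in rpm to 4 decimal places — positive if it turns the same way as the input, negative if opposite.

Stage 1 [15T→54T]: ω = 3042.0000×15/54 = 845.0000 rpm, dir flips to −; running = −845.0000
Stage 2 [54T→87T]: ω = 845.0000×54/87 = 524.4828 rpm, dir flips to +; running = +524.4828

+524.4828 rpm (same as input, |ω| = 524.4828 rpm)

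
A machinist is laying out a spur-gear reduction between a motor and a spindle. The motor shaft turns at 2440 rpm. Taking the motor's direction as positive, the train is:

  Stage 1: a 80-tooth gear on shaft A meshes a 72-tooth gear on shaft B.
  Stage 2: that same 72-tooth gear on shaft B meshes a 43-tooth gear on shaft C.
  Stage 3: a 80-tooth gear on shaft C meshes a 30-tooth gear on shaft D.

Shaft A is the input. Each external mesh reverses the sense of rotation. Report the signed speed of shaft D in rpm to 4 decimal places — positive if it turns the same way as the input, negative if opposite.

-12105.4264 rpm (opposite to input, |ω| = 12105.4264 rpm)

Stage 1 [80T→72T]: ω = 2440.0000×80/72 = 2711.1111 rpm, dir flips to −; running = −2711.1111
Stage 2 [72T→43T]: ω = 2711.1111×72/43 = 4539.5349 rpm, dir flips to +; running = +4539.5349
Stage 3 [80T→30T]: ω = 4539.5349×80/30 = 12105.4264 rpm, dir flips to −; running = −12105.4264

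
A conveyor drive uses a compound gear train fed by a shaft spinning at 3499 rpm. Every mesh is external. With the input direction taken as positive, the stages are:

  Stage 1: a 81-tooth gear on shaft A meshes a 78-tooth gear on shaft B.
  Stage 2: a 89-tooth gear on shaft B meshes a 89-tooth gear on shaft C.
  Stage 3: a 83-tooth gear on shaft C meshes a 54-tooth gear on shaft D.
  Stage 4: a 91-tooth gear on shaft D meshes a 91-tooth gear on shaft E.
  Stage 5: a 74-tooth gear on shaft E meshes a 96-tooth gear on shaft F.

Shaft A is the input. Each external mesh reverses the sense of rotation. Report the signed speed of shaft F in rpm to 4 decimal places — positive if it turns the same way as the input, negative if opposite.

Stage 1 [81T→78T]: ω = 3499.0000×81/78 = 3633.5769 rpm, dir flips to −; running = −3633.5769
Stage 2 [89T→89T]: ω = 3633.5769×89/89 = 3633.5769 rpm, dir flips to +; running = +3633.5769
Stage 3 [83T→54T]: ω = 3633.5769×83/54 = 5584.9423 rpm, dir flips to −; running = −5584.9423
Stage 4 [91T→91T]: ω = 5584.9423×91/91 = 5584.9423 rpm, dir flips to +; running = +5584.9423
Stage 5 [74T→96T]: ω = 5584.9423×74/96 = 4305.0597 rpm, dir flips to −; running = −4305.0597

-4305.0597 rpm (opposite to input, |ω| = 4305.0597 rpm)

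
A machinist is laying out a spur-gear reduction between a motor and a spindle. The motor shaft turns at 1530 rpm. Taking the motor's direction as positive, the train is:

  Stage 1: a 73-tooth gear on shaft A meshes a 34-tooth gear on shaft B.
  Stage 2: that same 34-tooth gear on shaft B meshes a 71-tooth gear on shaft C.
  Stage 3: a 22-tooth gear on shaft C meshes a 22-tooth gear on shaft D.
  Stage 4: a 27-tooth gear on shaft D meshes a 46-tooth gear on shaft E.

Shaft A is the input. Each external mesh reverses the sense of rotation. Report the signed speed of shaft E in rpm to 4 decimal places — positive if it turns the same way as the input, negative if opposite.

Stage 1 [73T→34T]: ω = 1530.0000×73/34 = 3285.0000 rpm, dir flips to −; running = −3285.0000
Stage 2 [34T→71T]: ω = 3285.0000×34/71 = 1573.0986 rpm, dir flips to +; running = +1573.0986
Stage 3 [22T→22T]: ω = 1573.0986×22/22 = 1573.0986 rpm, dir flips to −; running = −1573.0986
Stage 4 [27T→46T]: ω = 1573.0986×27/46 = 923.3405 rpm, dir flips to +; running = +923.3405

+923.3405 rpm (same as input, |ω| = 923.3405 rpm)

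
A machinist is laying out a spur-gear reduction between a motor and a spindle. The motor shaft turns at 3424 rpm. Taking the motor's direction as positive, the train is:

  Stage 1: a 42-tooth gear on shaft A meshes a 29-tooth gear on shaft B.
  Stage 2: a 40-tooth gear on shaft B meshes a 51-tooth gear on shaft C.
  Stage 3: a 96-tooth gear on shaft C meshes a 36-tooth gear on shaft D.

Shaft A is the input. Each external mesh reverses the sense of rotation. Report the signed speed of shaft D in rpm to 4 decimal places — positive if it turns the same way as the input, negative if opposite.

Stage 1 [42T→29T]: ω = 3424.0000×42/29 = 4958.8966 rpm, dir flips to −; running = −4958.8966
Stage 2 [40T→51T]: ω = 4958.8966×40/51 = 3889.3306 rpm, dir flips to +; running = +3889.3306
Stage 3 [96T→36T]: ω = 3889.3306×96/36 = 10371.5483 rpm, dir flips to −; running = −10371.5483

-10371.5483 rpm (opposite to input, |ω| = 10371.5483 rpm)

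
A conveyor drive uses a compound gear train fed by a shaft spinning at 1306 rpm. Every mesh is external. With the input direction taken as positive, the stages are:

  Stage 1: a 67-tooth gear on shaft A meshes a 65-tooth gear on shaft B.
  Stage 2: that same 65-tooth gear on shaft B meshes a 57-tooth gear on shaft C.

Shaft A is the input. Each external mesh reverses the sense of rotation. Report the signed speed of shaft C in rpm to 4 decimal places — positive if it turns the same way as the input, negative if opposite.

Stage 1 [67T→65T]: ω = 1306.0000×67/65 = 1346.1846 rpm, dir flips to −; running = −1346.1846
Stage 2 [65T→57T]: ω = 1346.1846×65/57 = 1535.1228 rpm, dir flips to +; running = +1535.1228

+1535.1228 rpm (same as input, |ω| = 1535.1228 rpm)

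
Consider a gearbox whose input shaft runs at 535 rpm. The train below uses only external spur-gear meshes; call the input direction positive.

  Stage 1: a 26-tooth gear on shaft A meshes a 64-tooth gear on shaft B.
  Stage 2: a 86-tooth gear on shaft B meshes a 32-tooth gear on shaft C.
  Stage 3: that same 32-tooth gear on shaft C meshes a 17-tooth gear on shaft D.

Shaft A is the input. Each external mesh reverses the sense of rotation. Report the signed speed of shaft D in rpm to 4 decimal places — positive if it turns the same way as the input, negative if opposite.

-1099.5037 rpm (opposite to input, |ω| = 1099.5037 rpm)

Stage 1 [26T→64T]: ω = 535.0000×26/64 = 217.3438 rpm, dir flips to −; running = −217.3438
Stage 2 [86T→32T]: ω = 217.3438×86/32 = 584.1113 rpm, dir flips to +; running = +584.1113
Stage 3 [32T→17T]: ω = 584.1113×32/17 = 1099.5037 rpm, dir flips to −; running = −1099.5037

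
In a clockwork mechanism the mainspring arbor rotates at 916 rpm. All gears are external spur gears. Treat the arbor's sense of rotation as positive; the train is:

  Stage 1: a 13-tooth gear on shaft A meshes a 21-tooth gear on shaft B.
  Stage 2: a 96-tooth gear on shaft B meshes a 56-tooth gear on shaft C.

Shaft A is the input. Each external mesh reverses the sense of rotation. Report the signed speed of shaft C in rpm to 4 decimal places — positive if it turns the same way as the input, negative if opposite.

Stage 1 [13T→21T]: ω = 916.0000×13/21 = 567.0476 rpm, dir flips to −; running = −567.0476
Stage 2 [96T→56T]: ω = 567.0476×96/56 = 972.0816 rpm, dir flips to +; running = +972.0816

+972.0816 rpm (same as input, |ω| = 972.0816 rpm)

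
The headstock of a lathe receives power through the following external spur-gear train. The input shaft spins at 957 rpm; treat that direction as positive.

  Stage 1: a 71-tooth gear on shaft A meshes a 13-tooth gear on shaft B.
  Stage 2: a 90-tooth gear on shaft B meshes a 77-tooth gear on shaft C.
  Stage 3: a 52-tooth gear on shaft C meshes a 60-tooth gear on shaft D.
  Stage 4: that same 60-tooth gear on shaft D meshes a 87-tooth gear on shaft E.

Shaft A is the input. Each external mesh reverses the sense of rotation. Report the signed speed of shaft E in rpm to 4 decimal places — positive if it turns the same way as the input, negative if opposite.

Stage 1 [71T→13T]: ω = 957.0000×71/13 = 5226.6923 rpm, dir flips to −; running = −5226.6923
Stage 2 [90T→77T]: ω = 5226.6923×90/77 = 6109.1209 rpm, dir flips to +; running = +6109.1209
Stage 3 [52T→60T]: ω = 6109.1209×52/60 = 5294.5714 rpm, dir flips to −; running = −5294.5714
Stage 4 [60T→87T]: ω = 5294.5714×60/87 = 3651.4286 rpm, dir flips to +; running = +3651.4286

+3651.4286 rpm (same as input, |ω| = 3651.4286 rpm)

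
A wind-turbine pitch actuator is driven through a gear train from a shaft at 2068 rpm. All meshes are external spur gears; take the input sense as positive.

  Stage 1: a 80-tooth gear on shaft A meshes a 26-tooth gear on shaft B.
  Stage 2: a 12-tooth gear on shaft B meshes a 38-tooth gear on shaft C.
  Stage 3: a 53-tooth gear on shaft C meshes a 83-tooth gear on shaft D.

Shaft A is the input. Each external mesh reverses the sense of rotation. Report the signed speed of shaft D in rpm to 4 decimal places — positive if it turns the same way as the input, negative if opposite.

Stage 1 [80T→26T]: ω = 2068.0000×80/26 = 6363.0769 rpm, dir flips to −; running = −6363.0769
Stage 2 [12T→38T]: ω = 6363.0769×12/38 = 2009.3927 rpm, dir flips to +; running = +2009.3927
Stage 3 [53T→83T]: ω = 2009.3927×53/83 = 1283.1062 rpm, dir flips to −; running = −1283.1062

-1283.1062 rpm (opposite to input, |ω| = 1283.1062 rpm)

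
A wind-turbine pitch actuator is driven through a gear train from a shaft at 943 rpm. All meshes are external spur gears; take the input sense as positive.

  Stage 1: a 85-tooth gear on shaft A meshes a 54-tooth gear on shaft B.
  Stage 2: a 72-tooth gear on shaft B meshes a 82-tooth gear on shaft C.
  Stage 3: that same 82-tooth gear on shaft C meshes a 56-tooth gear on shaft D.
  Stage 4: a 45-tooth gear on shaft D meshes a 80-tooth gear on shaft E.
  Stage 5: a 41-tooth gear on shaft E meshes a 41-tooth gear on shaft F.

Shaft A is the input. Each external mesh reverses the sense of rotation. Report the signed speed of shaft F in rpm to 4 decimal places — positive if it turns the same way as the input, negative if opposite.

-1073.5045 rpm (opposite to input, |ω| = 1073.5045 rpm)

Stage 1 [85T→54T]: ω = 943.0000×85/54 = 1484.3519 rpm, dir flips to −; running = −1484.3519
Stage 2 [72T→82T]: ω = 1484.3519×72/82 = 1303.3333 rpm, dir flips to +; running = +1303.3333
Stage 3 [82T→56T]: ω = 1303.3333×82/56 = 1908.4524 rpm, dir flips to −; running = −1908.4524
Stage 4 [45T→80T]: ω = 1908.4524×45/80 = 1073.5045 rpm, dir flips to +; running = +1073.5045
Stage 5 [41T→41T]: ω = 1073.5045×41/41 = 1073.5045 rpm, dir flips to −; running = −1073.5045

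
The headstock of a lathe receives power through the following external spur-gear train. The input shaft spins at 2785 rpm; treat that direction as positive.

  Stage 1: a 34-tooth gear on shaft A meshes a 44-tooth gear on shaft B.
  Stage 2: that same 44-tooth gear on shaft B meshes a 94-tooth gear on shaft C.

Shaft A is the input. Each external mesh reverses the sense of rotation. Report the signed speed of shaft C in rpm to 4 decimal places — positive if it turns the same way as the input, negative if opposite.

+1007.3404 rpm (same as input, |ω| = 1007.3404 rpm)

Stage 1 [34T→44T]: ω = 2785.0000×34/44 = 2152.0455 rpm, dir flips to −; running = −2152.0455
Stage 2 [44T→94T]: ω = 2152.0455×44/94 = 1007.3404 rpm, dir flips to +; running = +1007.3404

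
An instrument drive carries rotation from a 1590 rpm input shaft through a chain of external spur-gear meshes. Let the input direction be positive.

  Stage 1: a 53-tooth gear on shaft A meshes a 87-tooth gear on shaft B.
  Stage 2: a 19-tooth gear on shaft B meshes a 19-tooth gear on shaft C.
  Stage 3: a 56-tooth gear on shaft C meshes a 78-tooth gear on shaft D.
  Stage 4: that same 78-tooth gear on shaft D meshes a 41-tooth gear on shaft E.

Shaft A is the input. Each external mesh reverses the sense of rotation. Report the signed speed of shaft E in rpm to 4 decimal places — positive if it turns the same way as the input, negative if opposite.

Stage 1 [53T→87T]: ω = 1590.0000×53/87 = 968.6207 rpm, dir flips to −; running = −968.6207
Stage 2 [19T→19T]: ω = 968.6207×19/19 = 968.6207 rpm, dir flips to +; running = +968.6207
Stage 3 [56T→78T]: ω = 968.6207×56/78 = 695.4200 rpm, dir flips to −; running = −695.4200
Stage 4 [78T→41T]: ω = 695.4200×78/41 = 1322.9941 rpm, dir flips to +; running = +1322.9941

+1322.9941 rpm (same as input, |ω| = 1322.9941 rpm)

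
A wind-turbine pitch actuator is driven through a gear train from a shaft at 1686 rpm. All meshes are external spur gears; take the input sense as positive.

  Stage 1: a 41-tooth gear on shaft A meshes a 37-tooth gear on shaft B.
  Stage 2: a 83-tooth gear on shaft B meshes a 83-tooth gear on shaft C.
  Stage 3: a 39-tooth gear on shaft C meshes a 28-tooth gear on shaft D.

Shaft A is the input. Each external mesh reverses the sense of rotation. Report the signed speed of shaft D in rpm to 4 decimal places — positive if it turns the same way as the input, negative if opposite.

-2602.2336 rpm (opposite to input, |ω| = 2602.2336 rpm)

Stage 1 [41T→37T]: ω = 1686.0000×41/37 = 1868.2703 rpm, dir flips to −; running = −1868.2703
Stage 2 [83T→83T]: ω = 1868.2703×83/83 = 1868.2703 rpm, dir flips to +; running = +1868.2703
Stage 3 [39T→28T]: ω = 1868.2703×39/28 = 2602.2336 rpm, dir flips to −; running = −2602.2336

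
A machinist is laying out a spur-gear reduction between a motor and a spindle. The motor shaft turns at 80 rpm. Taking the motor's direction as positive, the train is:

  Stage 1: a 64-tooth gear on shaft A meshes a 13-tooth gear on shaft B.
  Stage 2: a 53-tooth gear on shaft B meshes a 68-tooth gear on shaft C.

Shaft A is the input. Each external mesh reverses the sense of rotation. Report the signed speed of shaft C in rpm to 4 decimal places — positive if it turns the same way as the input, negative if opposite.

+306.9683 rpm (same as input, |ω| = 306.9683 rpm)

Stage 1 [64T→13T]: ω = 80.0000×64/13 = 393.8462 rpm, dir flips to −; running = −393.8462
Stage 2 [53T→68T]: ω = 393.8462×53/68 = 306.9683 rpm, dir flips to +; running = +306.9683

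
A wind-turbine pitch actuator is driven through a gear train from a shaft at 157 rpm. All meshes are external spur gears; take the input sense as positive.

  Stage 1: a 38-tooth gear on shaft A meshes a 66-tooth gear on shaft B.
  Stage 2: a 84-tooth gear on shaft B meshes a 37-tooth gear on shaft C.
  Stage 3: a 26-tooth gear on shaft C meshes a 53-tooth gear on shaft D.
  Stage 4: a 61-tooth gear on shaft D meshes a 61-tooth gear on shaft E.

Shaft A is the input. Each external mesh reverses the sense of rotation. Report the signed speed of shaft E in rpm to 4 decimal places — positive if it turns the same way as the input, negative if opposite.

Stage 1 [38T→66T]: ω = 157.0000×38/66 = 90.3939 rpm, dir flips to −; running = −90.3939
Stage 2 [84T→37T]: ω = 90.3939×84/37 = 205.2187 rpm, dir flips to +; running = +205.2187
Stage 3 [26T→53T]: ω = 205.2187×26/53 = 100.6733 rpm, dir flips to −; running = −100.6733
Stage 4 [61T→61T]: ω = 100.6733×61/61 = 100.6733 rpm, dir flips to +; running = +100.6733

+100.6733 rpm (same as input, |ω| = 100.6733 rpm)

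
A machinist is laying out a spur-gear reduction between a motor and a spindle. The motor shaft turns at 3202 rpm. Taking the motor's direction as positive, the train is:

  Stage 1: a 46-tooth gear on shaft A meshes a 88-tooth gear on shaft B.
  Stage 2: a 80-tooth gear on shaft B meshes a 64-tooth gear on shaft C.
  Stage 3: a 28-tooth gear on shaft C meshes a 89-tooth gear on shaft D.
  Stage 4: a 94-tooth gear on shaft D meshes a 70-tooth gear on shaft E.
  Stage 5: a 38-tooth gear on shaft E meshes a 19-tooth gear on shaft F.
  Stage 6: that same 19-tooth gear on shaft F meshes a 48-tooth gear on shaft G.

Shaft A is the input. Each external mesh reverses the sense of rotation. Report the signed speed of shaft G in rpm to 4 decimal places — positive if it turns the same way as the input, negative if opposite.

Stage 1 [46T→88T]: ω = 3202.0000×46/88 = 1673.7727 rpm, dir flips to −; running = −1673.7727
Stage 2 [80T→64T]: ω = 1673.7727×80/64 = 2092.2159 rpm, dir flips to +; running = +2092.2159
Stage 3 [28T→89T]: ω = 2092.2159×28/89 = 658.2252 rpm, dir flips to −; running = −658.2252
Stage 4 [94T→70T]: ω = 658.2252×94/70 = 883.9025 rpm, dir flips to +; running = +883.9025
Stage 5 [38T→19T]: ω = 883.9025×38/19 = 1767.8049 rpm, dir flips to −; running = −1767.8049
Stage 6 [19T→48T]: ω = 1767.8049×19/48 = 699.7561 rpm, dir flips to +; running = +699.7561

+699.7561 rpm (same as input, |ω| = 699.7561 rpm)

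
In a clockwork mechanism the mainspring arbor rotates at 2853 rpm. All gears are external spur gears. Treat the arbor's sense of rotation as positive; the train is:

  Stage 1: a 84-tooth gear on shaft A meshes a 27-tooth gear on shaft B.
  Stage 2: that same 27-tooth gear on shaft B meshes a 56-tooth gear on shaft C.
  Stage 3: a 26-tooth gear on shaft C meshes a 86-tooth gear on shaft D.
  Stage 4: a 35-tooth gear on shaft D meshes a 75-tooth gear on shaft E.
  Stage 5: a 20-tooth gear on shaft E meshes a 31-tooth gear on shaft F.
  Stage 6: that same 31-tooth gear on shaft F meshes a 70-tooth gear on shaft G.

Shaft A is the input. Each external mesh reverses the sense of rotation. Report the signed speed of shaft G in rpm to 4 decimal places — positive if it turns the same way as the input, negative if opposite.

+172.5070 rpm (same as input, |ω| = 172.5070 rpm)

Stage 1 [84T→27T]: ω = 2853.0000×84/27 = 8876.0000 rpm, dir flips to −; running = −8876.0000
Stage 2 [27T→56T]: ω = 8876.0000×27/56 = 4279.5000 rpm, dir flips to +; running = +4279.5000
Stage 3 [26T→86T]: ω = 4279.5000×26/86 = 1293.8023 rpm, dir flips to −; running = −1293.8023
Stage 4 [35T→75T]: ω = 1293.8023×35/75 = 603.7744 rpm, dir flips to +; running = +603.7744
Stage 5 [20T→31T]: ω = 603.7744×20/31 = 389.5319 rpm, dir flips to −; running = −389.5319
Stage 6 [31T→70T]: ω = 389.5319×31/70 = 172.5070 rpm, dir flips to +; running = +172.5070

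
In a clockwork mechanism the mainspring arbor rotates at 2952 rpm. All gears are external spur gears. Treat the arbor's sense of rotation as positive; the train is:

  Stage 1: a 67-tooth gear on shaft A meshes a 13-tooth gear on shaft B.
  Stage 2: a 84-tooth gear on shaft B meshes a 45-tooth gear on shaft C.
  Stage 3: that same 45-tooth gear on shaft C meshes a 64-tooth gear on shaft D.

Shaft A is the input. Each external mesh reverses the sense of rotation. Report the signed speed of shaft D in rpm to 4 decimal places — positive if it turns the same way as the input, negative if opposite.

-19968.5769 rpm (opposite to input, |ω| = 19968.5769 rpm)

Stage 1 [67T→13T]: ω = 2952.0000×67/13 = 15214.1538 rpm, dir flips to −; running = −15214.1538
Stage 2 [84T→45T]: ω = 15214.1538×84/45 = 28399.7538 rpm, dir flips to +; running = +28399.7538
Stage 3 [45T→64T]: ω = 28399.7538×45/64 = 19968.5769 rpm, dir flips to −; running = −19968.5769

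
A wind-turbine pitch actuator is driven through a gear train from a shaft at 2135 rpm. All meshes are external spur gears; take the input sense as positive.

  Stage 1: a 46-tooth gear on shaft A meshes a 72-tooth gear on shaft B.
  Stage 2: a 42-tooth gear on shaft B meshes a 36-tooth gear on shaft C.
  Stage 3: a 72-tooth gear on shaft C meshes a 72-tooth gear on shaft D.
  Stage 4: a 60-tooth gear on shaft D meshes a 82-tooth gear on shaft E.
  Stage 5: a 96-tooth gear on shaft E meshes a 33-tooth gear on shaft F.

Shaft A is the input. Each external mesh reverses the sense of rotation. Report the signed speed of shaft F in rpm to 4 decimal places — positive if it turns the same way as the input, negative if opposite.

Stage 1 [46T→72T]: ω = 2135.0000×46/72 = 1364.0278 rpm, dir flips to −; running = −1364.0278
Stage 2 [42T→36T]: ω = 1364.0278×42/36 = 1591.3657 rpm, dir flips to +; running = +1591.3657
Stage 3 [72T→72T]: ω = 1591.3657×72/72 = 1591.3657 rpm, dir flips to −; running = −1591.3657
Stage 4 [60T→82T]: ω = 1591.3657×60/82 = 1164.4140 rpm, dir flips to +; running = +1164.4140
Stage 5 [96T→33T]: ω = 1164.4140×96/33 = 3387.3861 rpm, dir flips to −; running = −3387.3861

-3387.3861 rpm (opposite to input, |ω| = 3387.3861 rpm)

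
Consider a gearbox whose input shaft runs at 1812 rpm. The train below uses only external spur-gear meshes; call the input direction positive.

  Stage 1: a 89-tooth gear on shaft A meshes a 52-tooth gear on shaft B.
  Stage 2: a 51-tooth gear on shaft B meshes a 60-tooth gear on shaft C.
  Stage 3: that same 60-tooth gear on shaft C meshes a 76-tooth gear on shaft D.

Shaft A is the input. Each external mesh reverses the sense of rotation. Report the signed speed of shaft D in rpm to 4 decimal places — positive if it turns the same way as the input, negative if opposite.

Stage 1 [89T→52T]: ω = 1812.0000×89/52 = 3101.3077 rpm, dir flips to −; running = −3101.3077
Stage 2 [51T→60T]: ω = 3101.3077×51/60 = 2636.1115 rpm, dir flips to +; running = +2636.1115
Stage 3 [60T→76T]: ω = 2636.1115×60/76 = 2081.1407 rpm, dir flips to −; running = −2081.1407

-2081.1407 rpm (opposite to input, |ω| = 2081.1407 rpm)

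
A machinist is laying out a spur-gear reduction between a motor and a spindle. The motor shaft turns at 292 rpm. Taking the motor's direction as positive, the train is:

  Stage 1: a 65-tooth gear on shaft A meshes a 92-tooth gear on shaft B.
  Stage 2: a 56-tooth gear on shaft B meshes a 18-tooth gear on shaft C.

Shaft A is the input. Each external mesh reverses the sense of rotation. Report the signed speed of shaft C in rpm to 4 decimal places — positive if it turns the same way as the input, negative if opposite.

+641.8357 rpm (same as input, |ω| = 641.8357 rpm)

Stage 1 [65T→92T]: ω = 292.0000×65/92 = 206.3043 rpm, dir flips to −; running = −206.3043
Stage 2 [56T→18T]: ω = 206.3043×56/18 = 641.8357 rpm, dir flips to +; running = +641.8357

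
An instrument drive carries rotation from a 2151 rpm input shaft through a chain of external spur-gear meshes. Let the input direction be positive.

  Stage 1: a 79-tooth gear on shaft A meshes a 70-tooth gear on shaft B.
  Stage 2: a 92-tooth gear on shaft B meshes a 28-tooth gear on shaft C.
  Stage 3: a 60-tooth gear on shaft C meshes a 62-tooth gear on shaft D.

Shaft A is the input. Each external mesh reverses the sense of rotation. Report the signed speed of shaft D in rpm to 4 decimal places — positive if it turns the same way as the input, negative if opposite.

-7718.9605 rpm (opposite to input, |ω| = 7718.9605 rpm)

Stage 1 [79T→70T]: ω = 2151.0000×79/70 = 2427.5571 rpm, dir flips to −; running = −2427.5571
Stage 2 [92T→28T]: ω = 2427.5571×92/28 = 7976.2592 rpm, dir flips to +; running = +7976.2592
Stage 3 [60T→62T]: ω = 7976.2592×60/62 = 7718.9605 rpm, dir flips to −; running = −7718.9605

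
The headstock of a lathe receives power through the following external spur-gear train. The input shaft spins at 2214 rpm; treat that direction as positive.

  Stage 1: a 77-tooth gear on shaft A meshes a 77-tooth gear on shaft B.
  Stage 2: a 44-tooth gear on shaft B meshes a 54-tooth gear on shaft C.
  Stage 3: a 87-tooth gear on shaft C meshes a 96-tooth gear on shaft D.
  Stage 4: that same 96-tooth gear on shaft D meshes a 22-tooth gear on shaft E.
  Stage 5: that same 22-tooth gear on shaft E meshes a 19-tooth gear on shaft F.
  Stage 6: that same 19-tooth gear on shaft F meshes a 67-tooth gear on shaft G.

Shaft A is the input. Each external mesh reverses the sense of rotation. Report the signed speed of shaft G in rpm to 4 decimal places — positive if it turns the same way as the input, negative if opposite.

+2342.5075 rpm (same as input, |ω| = 2342.5075 rpm)

Stage 1 [77T→77T]: ω = 2214.0000×77/77 = 2214.0000 rpm, dir flips to −; running = −2214.0000
Stage 2 [44T→54T]: ω = 2214.0000×44/54 = 1804.0000 rpm, dir flips to +; running = +1804.0000
Stage 3 [87T→96T]: ω = 1804.0000×87/96 = 1634.8750 rpm, dir flips to −; running = −1634.8750
Stage 4 [96T→22T]: ω = 1634.8750×96/22 = 7134.0000 rpm, dir flips to +; running = +7134.0000
Stage 5 [22T→19T]: ω = 7134.0000×22/19 = 8260.4211 rpm, dir flips to −; running = −8260.4211
Stage 6 [19T→67T]: ω = 8260.4211×19/67 = 2342.5075 rpm, dir flips to +; running = +2342.5075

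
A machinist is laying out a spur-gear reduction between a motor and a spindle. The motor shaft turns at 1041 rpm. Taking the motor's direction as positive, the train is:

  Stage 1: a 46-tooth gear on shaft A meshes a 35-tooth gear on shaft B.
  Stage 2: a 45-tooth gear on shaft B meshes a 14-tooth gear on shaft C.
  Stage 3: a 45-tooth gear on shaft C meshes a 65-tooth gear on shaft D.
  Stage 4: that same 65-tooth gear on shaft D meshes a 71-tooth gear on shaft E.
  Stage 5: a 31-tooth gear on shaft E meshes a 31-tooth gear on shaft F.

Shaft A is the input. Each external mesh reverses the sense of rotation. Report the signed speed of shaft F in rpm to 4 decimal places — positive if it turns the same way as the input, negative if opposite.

-2787.2708 rpm (opposite to input, |ω| = 2787.2708 rpm)

Stage 1 [46T→35T]: ω = 1041.0000×46/35 = 1368.1714 rpm, dir flips to −; running = −1368.1714
Stage 2 [45T→14T]: ω = 1368.1714×45/14 = 4397.6939 rpm, dir flips to +; running = +4397.6939
Stage 3 [45T→65T]: ω = 4397.6939×45/65 = 3044.5573 rpm, dir flips to −; running = −3044.5573
Stage 4 [65T→71T]: ω = 3044.5573×65/71 = 2787.2708 rpm, dir flips to +; running = +2787.2708
Stage 5 [31T→31T]: ω = 2787.2708×31/31 = 2787.2708 rpm, dir flips to −; running = −2787.2708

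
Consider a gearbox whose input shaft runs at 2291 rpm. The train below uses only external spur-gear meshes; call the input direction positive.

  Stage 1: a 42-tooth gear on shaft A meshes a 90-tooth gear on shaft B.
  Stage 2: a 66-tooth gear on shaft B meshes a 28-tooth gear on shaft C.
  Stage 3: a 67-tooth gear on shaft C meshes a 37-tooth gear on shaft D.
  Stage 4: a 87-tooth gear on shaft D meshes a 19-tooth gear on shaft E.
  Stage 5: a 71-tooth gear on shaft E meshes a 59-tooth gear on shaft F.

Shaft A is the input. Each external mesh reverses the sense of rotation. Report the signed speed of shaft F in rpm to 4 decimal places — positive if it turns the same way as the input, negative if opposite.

-25145.6486 rpm (opposite to input, |ω| = 25145.6486 rpm)

Stage 1 [42T→90T]: ω = 2291.0000×42/90 = 1069.1333 rpm, dir flips to −; running = −1069.1333
Stage 2 [66T→28T]: ω = 1069.1333×66/28 = 2520.1000 rpm, dir flips to +; running = +2520.1000
Stage 3 [67T→37T]: ω = 2520.1000×67/37 = 4563.4243 rpm, dir flips to −; running = −4563.4243
Stage 4 [87T→19T]: ω = 4563.4243×87/19 = 20895.6798 rpm, dir flips to +; running = +20895.6798
Stage 5 [71T→59T]: ω = 20895.6798×71/59 = 25145.6486 rpm, dir flips to −; running = −25145.6486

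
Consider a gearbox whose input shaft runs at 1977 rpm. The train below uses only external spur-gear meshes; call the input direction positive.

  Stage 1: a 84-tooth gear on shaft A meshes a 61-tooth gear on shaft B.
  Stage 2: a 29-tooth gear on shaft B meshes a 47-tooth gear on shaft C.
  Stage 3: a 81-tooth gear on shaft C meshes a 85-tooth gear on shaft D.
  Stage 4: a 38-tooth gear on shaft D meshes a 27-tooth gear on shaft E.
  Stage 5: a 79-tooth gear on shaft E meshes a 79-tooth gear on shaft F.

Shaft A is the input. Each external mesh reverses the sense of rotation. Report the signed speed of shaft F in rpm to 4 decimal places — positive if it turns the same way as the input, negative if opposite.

Stage 1 [84T→61T]: ω = 1977.0000×84/61 = 2722.4262 rpm, dir flips to −; running = −2722.4262
Stage 2 [29T→47T]: ω = 2722.4262×29/47 = 1679.7949 rpm, dir flips to +; running = +1679.7949
Stage 3 [81T→85T]: ω = 1679.7949×81/85 = 1600.7457 rpm, dir flips to −; running = −1600.7457
Stage 4 [38T→27T]: ω = 1600.7457×38/27 = 2252.9014 rpm, dir flips to +; running = +2252.9014
Stage 5 [79T→79T]: ω = 2252.9014×79/79 = 2252.9014 rpm, dir flips to −; running = −2252.9014

-2252.9014 rpm (opposite to input, |ω| = 2252.9014 rpm)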